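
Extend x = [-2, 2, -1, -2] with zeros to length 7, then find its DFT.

Original 4-point DFT: [-3, -1-4i, -3, -1+4i]
Zero-padded 7-point DFT provides frequency interpolation.

DFT_7([x, 0, ...]) = [-3, 1.2714+0.2790i, -2.7911-3.9474i, -3.9804+0.3003i, -3.9804-0.3003i, -2.7911+3.9474i, 1.2714-0.2790i]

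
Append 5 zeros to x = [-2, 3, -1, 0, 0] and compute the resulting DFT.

Original 5-point DFT: [0, -0.2639-2.2654i, -4.7361-2.7144i, -4.7361+2.7144i, -0.2639+2.2654i]
Zero-padded 10-point DFT provides frequency interpolation.

DFT_10([x, 0, ...]) = [0, 0.1180-0.8123i, -0.2639-2.2654i, -2.1180-3.4410i, -4.7361-2.7144i, -6, -4.7361+2.7144i, -2.1180+3.4410i, -0.2639+2.2654i, 0.1180+0.8123i]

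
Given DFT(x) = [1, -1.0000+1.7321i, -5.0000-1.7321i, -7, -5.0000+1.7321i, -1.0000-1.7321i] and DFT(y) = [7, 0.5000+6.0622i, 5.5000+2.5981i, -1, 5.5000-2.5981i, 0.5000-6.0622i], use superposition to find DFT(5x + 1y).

By linearity: DFT(5x + 1y) = 5·DFT(x) + 1·DFT(y)
= 5·[1, -1.0000+1.7321i, -5.0000-1.7321i, -7, -5.0000+1.7321i, -1.0000-1.7321i] + 1·[7, 0.5000+6.0622i, 5.5000+2.5981i, -1, 5.5000-2.5981i, 0.5000-6.0622i]

Computing element-wise:
Z[0] = 5·(1) + 1·(7) = 12
Z[1] = 5·(-1.0000+1.7321i) + 1·(0.5000+6.0622i) = -4.5000+14.7227i
Z[2] = 5·(-5.0000-1.7321i) + 1·(5.5000+2.5981i) = -19.5000-6.0624i
Z[3] = 5·(-7) + 1·(-1) = -36
Z[4] = 5·(-5.0000+1.7321i) + 1·(5.5000-2.5981i) = -19.5000+6.0624i
Z[5] = 5·(-1.0000-1.7321i) + 1·(0.5000-6.0622i) = -4.5000-14.7227i

DFT(5x + 1y) = 5·X + 1·Y = [12, -4.5000+14.7227i, -19.5000-6.0624i, -36, -19.5000+6.0624i, -4.5000-14.7227i]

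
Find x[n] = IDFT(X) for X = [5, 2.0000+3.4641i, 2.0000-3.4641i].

x[n] = (1/3) Σ(k=0 to 2) X[k] · e^(2πikn/3)

Computing each x[n]:
x[0] = 3
x[1] = -1
x[2] = 3

x = [3, -1, 3]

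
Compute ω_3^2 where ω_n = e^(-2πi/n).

ω_3^2 = e^(-2πi·2/3)
= cos(-2π·2/3) + i·sin(-2π·2/3)
= cos(-4π/3) + i·sin(-4π/3)

ω_3^2 = cos(-4π/3) + i·sin(-4π/3) = -0.5000+0.8660i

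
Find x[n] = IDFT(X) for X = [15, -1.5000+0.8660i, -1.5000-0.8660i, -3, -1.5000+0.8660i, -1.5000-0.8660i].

x[n] = (1/6) Σ(k=0 to 5) X[k] · e^(2πikn/6)

Computing each x[n]:
x[0] = 1
x[1] = 3
x[2] = 2
x[3] = 3
x[4] = 3
x[5] = 3

x = [1, 3, 2, 3, 3, 3]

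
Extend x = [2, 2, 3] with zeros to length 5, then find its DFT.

Original 3-point DFT: [7, -0.5000+0.8660i, -0.5000-0.8660i]
Zero-padded 5-point DFT provides frequency interpolation.

DFT_5([x, 0, ...]) = [7, 0.1910-3.6655i, 1.3090+1.6776i, 1.3090-1.6776i, 0.1910+3.6655i]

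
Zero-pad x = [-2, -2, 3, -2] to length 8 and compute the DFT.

Original 4-point DFT: [-3, -5, 5, -5]
Zero-padded 8-point DFT provides frequency interpolation.

DFT_8([x, 0, ...]) = [-3, -2.0000-0.1716i, -5, -2.0000+5.8284i, 5, -2.0000-5.8284i, -5, -2.0000+0.1716i]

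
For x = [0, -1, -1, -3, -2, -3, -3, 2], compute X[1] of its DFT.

X[1] = Σ(n=0 to 7) x[n] · ω_8^(1n) where ω_8 = e^(-2πi/8)
= (0)·ω_8^0 + (-1)·ω_8^1 + (-1)·ω_8^2 + (-3)·ω_8^3 + (-2)·ω_8^4 + (-3)·ω_8^5 + (-3)·ω_8^6 + (2)·ω_8^7

X[1] = 6.9497+0.1213i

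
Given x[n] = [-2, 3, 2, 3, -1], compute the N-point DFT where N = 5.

X[k] = Σ(n=0 to 4) x[n] · ω_5^(nk)
where ω_5 = e^(-2πi/5)

Computing each X[k]:
X[0] = 5
X[1] = -5.4271-3.2164i
X[2] = -2.0729-3.3022i
X[3] = -2.0729+3.3022i
X[4] = -5.4271+3.2164i

X = [5, -5.4271-3.2164i, -2.0729-3.3022i, -2.0729+3.3022i, -5.4271+3.2164i]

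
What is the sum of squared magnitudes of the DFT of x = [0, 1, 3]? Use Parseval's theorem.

Parseval: Σ|x[n]|² = (1/N)Σ|X[k]|², so Σ|X[k]|² = N·Σ|x[n]|² = 3·10.0000

Σ|X[k]|² = N·Σ|x[n]|² = 3·10.0000 = 30.0000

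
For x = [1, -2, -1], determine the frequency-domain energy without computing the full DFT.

Parseval: Σ|x[n]|² = (1/N)Σ|X[k]|², so Σ|X[k]|² = N·Σ|x[n]|² = 3·6.0000

Σ|X[k]|² = N·Σ|x[n]|² = 3·6.0000 = 18.0000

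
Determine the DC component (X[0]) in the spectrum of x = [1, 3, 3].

X[0] = Σ(n=0 to 2) x[n] · ω_3^0 = Σ x[n]
= (1) + (3) + (3)

X[0] = 7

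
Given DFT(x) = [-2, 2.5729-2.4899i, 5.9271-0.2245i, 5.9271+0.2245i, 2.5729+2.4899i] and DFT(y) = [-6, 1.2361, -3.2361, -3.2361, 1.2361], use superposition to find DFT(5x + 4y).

By linearity: DFT(5x + 4y) = 5·DFT(x) + 4·DFT(y)
= 5·[-2, 2.5729-2.4899i, 5.9271-0.2245i, 5.9271+0.2245i, 2.5729+2.4899i] + 4·[-6, 1.2361, -3.2361, -3.2361, 1.2361]

Computing element-wise:
Z[0] = 5·(-2) + 4·(-6) = -34
Z[1] = 5·(2.5729-2.4899i) + 4·(1.2361) = 17.8089-12.4495i
Z[2] = 5·(5.9271-0.2245i) + 4·(-3.2361) = 16.6911-1.1225i
Z[3] = 5·(5.9271+0.2245i) + 4·(-3.2361) = 16.6911+1.1225i
Z[4] = 5·(2.5729+2.4899i) + 4·(1.2361) = 17.8089+12.4495i

DFT(5x + 4y) = 5·X + 4·Y = [-34, 17.8089-12.4495i, 16.6911-1.1225i, 16.6911+1.1225i, 17.8089+12.4495i]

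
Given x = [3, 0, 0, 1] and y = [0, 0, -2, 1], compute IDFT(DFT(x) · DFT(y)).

(x ⊛ y)[n] = Σ(m=0 to 3) x[m] · y[(n-m) mod 4]

Computing each output sample:
(x ⊛ y)[0] = 0
(x ⊛ y)[1] = -2
(x ⊛ y)[2] = -5
(x ⊛ y)[3] = 3

x ⊛ y = [0, -2, -5, 3]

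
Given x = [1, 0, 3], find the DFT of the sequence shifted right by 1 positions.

Time shift by 1: X_shifted[k] = ω_3^(1k) · X[k]
Shifted x = [3, 1, 0]

DFT(x[n-1]) = [4, 2.5000-0.8660i, 2.5000+0.8660i]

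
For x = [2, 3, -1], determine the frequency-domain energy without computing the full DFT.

Parseval: Σ|x[n]|² = (1/N)Σ|X[k]|², so Σ|X[k]|² = N·Σ|x[n]|² = 3·14.0000

Σ|X[k]|² = N·Σ|x[n]|² = 3·14.0000 = 42.0000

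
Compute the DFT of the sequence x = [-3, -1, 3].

X[k] = Σ(n=0 to 2) x[n] · ω_3^(nk)
where ω_3 = e^(-2πi/3)

Computing each X[k]:
X[0] = -1
X[1] = -4.0000+3.4641i
X[2] = -4.0000-3.4641i

X = [-1, -4.0000+3.4641i, -4.0000-3.4641i]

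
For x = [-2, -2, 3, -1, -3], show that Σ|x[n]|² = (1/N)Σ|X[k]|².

Time domain:
Σ|x[n]|² = |-2|² + |-2|² + |3|² + |-1|² + |-3|² = 27.0000

Frequency domain:
(1/5)Σ|X[k]|² = (1/5)(|-5|² + |-5.1631-3.3022i|² + |2.6631+3.2164i|² + |2.6631-3.2164i|² + |-5.1631+3.3022i|²) = (1/5)·135.0000 = 27.0000

Both sides agree, confirming Parseval's theorem.

Σ|x[n]|² = (1/N)Σ|X[k]|² = 27.0000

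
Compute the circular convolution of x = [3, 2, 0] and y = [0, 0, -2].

(x ⊛ y)[n] = Σ(m=0 to 2) x[m] · y[(n-m) mod 3]

Computing each output sample:
(x ⊛ y)[0] = -4
(x ⊛ y)[1] = 0
(x ⊛ y)[2] = -6

x ⊛ y = [-4, 0, -6]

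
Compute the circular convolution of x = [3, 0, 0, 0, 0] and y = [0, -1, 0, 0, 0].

(x ⊛ y)[n] = Σ(m=0 to 4) x[m] · y[(n-m) mod 5]

Computing each output sample:
(x ⊛ y)[0] = 0
(x ⊛ y)[1] = -3
(x ⊛ y)[2] = 0
(x ⊛ y)[3] = 0
(x ⊛ y)[4] = 0

x ⊛ y = [0, -3, 0, 0, 0]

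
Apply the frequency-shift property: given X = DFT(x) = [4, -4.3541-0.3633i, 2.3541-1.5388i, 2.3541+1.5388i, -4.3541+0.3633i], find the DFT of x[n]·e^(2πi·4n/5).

Modulation property: DFT(ω_5^(-4n)·x[n]) = X[(k-4) mod 5], so circularly shift X by 4 positions.

X[k-4] = [-4.3541-0.3633i, 2.3541-1.5388i, 2.3541+1.5388i, -4.3541+0.3633i, 4]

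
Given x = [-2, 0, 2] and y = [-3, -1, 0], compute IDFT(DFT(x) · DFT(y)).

(x ⊛ y)[n] = Σ(m=0 to 2) x[m] · y[(n-m) mod 3]

Computing each output sample:
(x ⊛ y)[0] = 4
(x ⊛ y)[1] = 2
(x ⊛ y)[2] = -6

x ⊛ y = [4, 2, -6]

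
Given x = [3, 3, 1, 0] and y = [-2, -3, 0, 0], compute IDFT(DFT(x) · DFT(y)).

(x ⊛ y)[n] = Σ(m=0 to 3) x[m] · y[(n-m) mod 4]

Computing each output sample:
(x ⊛ y)[0] = -6
(x ⊛ y)[1] = -15
(x ⊛ y)[2] = -11
(x ⊛ y)[3] = -3

x ⊛ y = [-6, -15, -11, -3]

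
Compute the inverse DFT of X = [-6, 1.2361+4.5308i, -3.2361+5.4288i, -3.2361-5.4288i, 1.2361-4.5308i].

x[n] = (1/5) Σ(k=0 to 4) X[k] · e^(2πikn/5)

Computing each x[n]:
x[0] = -2
x[1] = -3
x[2] = -1
x[3] = -3
x[4] = 3

x = [-2, -3, -1, -3, 3]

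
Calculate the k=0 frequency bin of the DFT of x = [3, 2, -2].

X[0] = Σ(n=0 to 2) x[n] · ω_3^0 = Σ x[n]
= (3) + (2) + (-2)

X[0] = 3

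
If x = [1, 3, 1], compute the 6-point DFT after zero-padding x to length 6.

Original 3-point DFT: [5, -1.0000-1.7321i, -1.0000+1.7321i]
Zero-padded 6-point DFT provides frequency interpolation.

DFT_6([x, 0, ...]) = [5, 2.0000-3.4641i, -1.0000-1.7321i, -1, -1.0000+1.7321i, 2.0000+3.4641i]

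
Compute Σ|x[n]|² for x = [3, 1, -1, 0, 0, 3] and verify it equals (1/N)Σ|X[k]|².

Time domain:
Σ|x[n]|² = |3|² + |1|² + |-1|² + |0|² + |0|² + |3|² = 20.0000

Frequency domain:
(1/6)Σ|X[k]|² = (1/6)(|6|² + |5.5000+2.5981i|² + |1.5000+0.8660i|² + |-2|² + |1.5000-0.8660i|² + |5.5000-2.5981i|²) = (1/6)·120.0000 = 20.0000

Both sides agree, confirming Parseval's theorem.

Σ|x[n]|² = (1/N)Σ|X[k]|² = 20.0000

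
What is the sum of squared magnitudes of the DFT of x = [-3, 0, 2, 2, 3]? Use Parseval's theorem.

Parseval: Σ|x[n]|² = (1/N)Σ|X[k]|², so Σ|X[k]|² = N·Σ|x[n]|² = 5·26.0000

Σ|X[k]|² = N·Σ|x[n]|² = 5·26.0000 = 130.0000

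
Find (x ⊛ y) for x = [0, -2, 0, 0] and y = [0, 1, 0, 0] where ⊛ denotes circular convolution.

(x ⊛ y)[n] = Σ(m=0 to 3) x[m] · y[(n-m) mod 4]

Computing each output sample:
(x ⊛ y)[0] = 0
(x ⊛ y)[1] = 0
(x ⊛ y)[2] = -2
(x ⊛ y)[3] = 0

x ⊛ y = [0, 0, -2, 0]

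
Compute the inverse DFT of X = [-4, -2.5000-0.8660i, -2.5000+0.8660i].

x[n] = (1/3) Σ(k=0 to 2) X[k] · e^(2πikn/3)

Computing each x[n]:
x[0] = -3
x[1] = 0
x[2] = -1

x = [-3, 0, -1]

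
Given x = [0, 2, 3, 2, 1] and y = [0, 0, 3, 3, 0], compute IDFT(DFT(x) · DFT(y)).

(x ⊛ y)[n] = Σ(m=0 to 4) x[m] · y[(n-m) mod 5]

Computing each output sample:
(x ⊛ y)[0] = 15
(x ⊛ y)[1] = 9
(x ⊛ y)[2] = 3
(x ⊛ y)[3] = 6
(x ⊛ y)[4] = 15

x ⊛ y = [15, 9, 3, 6, 15]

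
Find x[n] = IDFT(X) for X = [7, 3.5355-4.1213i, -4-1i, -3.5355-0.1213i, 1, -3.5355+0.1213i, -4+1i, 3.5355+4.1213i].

x[n] = (1/8) Σ(k=0 to 7) X[k] · e^(2πikn/8)

Computing each x[n]:
x[0] = 0
x[1] = 3
x[2] = 3
x[3] = 0
x[4] = 0
x[5] = -1
x[6] = 1
x[7] = 1

x = [0, 3, 3, 0, 0, -1, 1, 1]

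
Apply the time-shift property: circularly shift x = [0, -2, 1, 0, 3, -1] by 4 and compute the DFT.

Time shift by 4: X_shifted[k] = ω_6^(4k) · X[k]
Shifted x = [1, 0, 3, -1, 0, -2]

DFT(x[n-4]) = [1, -0.5000-4.3301i, -0.5000+0.8660i, 7, -0.5000-0.8660i, -0.5000+4.3301i]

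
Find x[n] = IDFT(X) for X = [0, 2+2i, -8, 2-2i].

x[n] = (1/4) Σ(k=0 to 3) X[k] · e^(2πikn/4)

Computing each x[n]:
x[0] = -1
x[1] = 1
x[2] = -3
x[3] = 3

x = [-1, 1, -3, 3]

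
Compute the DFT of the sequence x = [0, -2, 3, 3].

X[k] = Σ(n=0 to 3) x[n] · ω_4^(nk)
where ω_4 = e^(-2πi/4)

Computing each X[k]:
X[0] = 4
X[1] = -3+5i
X[2] = 2
X[3] = -3-5i

X = [4, -3+5i, 2, -3-5i]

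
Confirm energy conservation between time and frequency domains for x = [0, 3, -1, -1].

Time domain:
Σ|x[n]|² = |0|² + |3|² + |-1|² + |-1|² = 11.0000

Frequency domain:
(1/4)Σ|X[k]|² = (1/4)(|1|² + |1-4i|² + |-3|² + |1+4i|²) = (1/4)·44.0000 = 11.0000

Both sides agree, confirming Parseval's theorem.

Σ|x[n]|² = (1/N)Σ|X[k]|² = 11.0000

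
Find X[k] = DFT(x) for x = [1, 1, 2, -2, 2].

X[k] = Σ(n=0 to 4) x[n] · ω_5^(nk)
where ω_5 = e^(-2πi/5)

Computing each X[k]:
X[0] = 4
X[1] = 1.9271-1.4001i
X[2] = -1.4271+4.3920i
X[3] = -1.4271-4.3920i
X[4] = 1.9271+1.4001i

X = [4, 1.9271-1.4001i, -1.4271+4.3920i, -1.4271-4.3920i, 1.9271+1.4001i]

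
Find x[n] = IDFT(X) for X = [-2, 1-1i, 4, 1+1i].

x[n] = (1/4) Σ(k=0 to 3) X[k] · e^(2πikn/4)

Computing each x[n]:
x[0] = 1
x[1] = -1
x[2] = 0
x[3] = -2

x = [1, -1, 0, -2]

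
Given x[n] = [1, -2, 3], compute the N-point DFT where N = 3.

X[k] = Σ(n=0 to 2) x[n] · ω_3^(nk)
where ω_3 = e^(-2πi/3)

Computing each X[k]:
X[0] = 2
X[1] = 0.5000+4.3301i
X[2] = 0.5000-4.3301i

X = [2, 0.5000+4.3301i, 0.5000-4.3301i]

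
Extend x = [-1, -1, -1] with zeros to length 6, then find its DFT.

Original 3-point DFT: [-3, 0, 0]
Zero-padded 6-point DFT provides frequency interpolation.

DFT_6([x, 0, ...]) = [-3, -1.0000+1.7321i, 0, -1, 0, -1.0000-1.7321i]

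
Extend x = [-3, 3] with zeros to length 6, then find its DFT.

Original 2-point DFT: [0, -6]
Zero-padded 6-point DFT provides frequency interpolation.

DFT_6([x, 0, ...]) = [0, -1.5000-2.5981i, -4.5000-2.5981i, -6, -4.5000+2.5981i, -1.5000+2.5981i]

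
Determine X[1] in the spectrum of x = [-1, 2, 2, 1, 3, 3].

X[1] = Σ(n=0 to 5) x[n] · ω_6^(1n) where ω_6 = e^(-2πi/6)
= (-1)·ω_6^0 + (2)·ω_6^1 + (2)·ω_6^2 + (1)·ω_6^3 + (3)·ω_6^4 + (3)·ω_6^5

X[1] = -2.0000+1.7321i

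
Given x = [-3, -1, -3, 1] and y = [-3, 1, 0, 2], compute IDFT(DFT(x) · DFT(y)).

(x ⊛ y)[n] = Σ(m=0 to 3) x[m] · y[(n-m) mod 4]

Computing each output sample:
(x ⊛ y)[0] = 8
(x ⊛ y)[1] = -6
(x ⊛ y)[2] = 10
(x ⊛ y)[3] = -12

x ⊛ y = [8, -6, 10, -12]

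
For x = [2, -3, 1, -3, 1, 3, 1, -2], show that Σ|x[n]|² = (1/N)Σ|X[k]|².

Time domain:
Σ|x[n]|² = |2|² + |-3|² + |1|² + |-3|² + |1|² + |3|² + |1|² + |-2|² = 38.0000

Frequency domain:
(1/8)Σ|X[k]|² = (1/8)(|0|² + |-2.5355+4.9497i|² + |1-5i|² + |4.5355+4.9497i|² + |10|² + |4.5355-4.9497i|² + |1+5i|² + |-2.5355-4.9497i|²) = (1/8)·304.0000 = 38.0000

Both sides agree, confirming Parseval's theorem.

Σ|x[n]|² = (1/N)Σ|X[k]|² = 38.0000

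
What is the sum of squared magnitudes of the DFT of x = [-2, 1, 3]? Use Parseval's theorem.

Parseval: Σ|x[n]|² = (1/N)Σ|X[k]|², so Σ|X[k]|² = N·Σ|x[n]|² = 3·14.0000

Σ|X[k]|² = N·Σ|x[n]|² = 3·14.0000 = 42.0000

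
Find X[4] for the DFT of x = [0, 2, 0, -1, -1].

X[4] = Σ(n=0 to 4) x[n] · ω_5^(4n) where ω_5 = e^(-2πi/5)
= (0)·ω_5^0 + (2)·ω_5^4 + (0)·ω_5^8 + (-1)·ω_5^12 + (-1)·ω_5^16

X[4] = 1.1180+3.4410i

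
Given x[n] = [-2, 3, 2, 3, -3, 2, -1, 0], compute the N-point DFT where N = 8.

X[k] = Σ(n=0 to 7) x[n] · ω_8^(nk)
where ω_8 = e^(-2πi/8)

Computing each X[k]:
X[0] = 4
X[1] = -0.4142-5.8284i
X[2] = -6-2i
X[3] = 2.4142+0.1716i
X[4] = -12
X[5] = 2.4142-0.1716i
X[6] = -6+2i
X[7] = -0.4142+5.8284i

X = [4, -0.4142-5.8284i, -6-2i, 2.4142+0.1716i, -12, 2.4142-0.1716i, -6+2i, -0.4142+5.8284i]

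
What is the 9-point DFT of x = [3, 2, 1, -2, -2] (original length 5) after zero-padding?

Original 5-point DFT: [2, 3.8090-5.5676i, 2.6910+0.5020i, 2.6910-0.5020i, 3.8090+5.5676i]
Zero-padded 9-point DFT provides frequency interpolation.

DFT_9([x, 0, ...]) = [2, 7.5851+0.1457i, 1.8755-5.3293i, 0.5000+0.8660i, 2.5394-0.2788i, 2.5394+0.2788i, 0.5000-0.8660i, 1.8755+5.3293i, 7.5851-0.1457i]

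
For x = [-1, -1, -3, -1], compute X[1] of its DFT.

X[1] = Σ(n=0 to 3) x[n] · ω_4^(1n) where ω_4 = e^(-2πi/4)
= (-1)·ω_4^0 + (-1)·ω_4^1 + (-3)·ω_4^2 + (-1)·ω_4^3

X[1] = 2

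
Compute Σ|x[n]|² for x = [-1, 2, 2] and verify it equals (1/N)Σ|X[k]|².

Time domain:
Σ|x[n]|² = |-1|² + |2|² + |2|² = 9.0000

Frequency domain:
(1/3)Σ|X[k]|² = (1/3)(|3|² + |-3|² + |-3|²) = (1/3)·27.0000 = 9.0000

Both sides agree, confirming Parseval's theorem.

Σ|x[n]|² = (1/N)Σ|X[k]|² = 9.0000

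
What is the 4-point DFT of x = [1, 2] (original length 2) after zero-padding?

Original 2-point DFT: [3, -1]
Zero-padded 4-point DFT provides frequency interpolation.

DFT_4([x, 0, ...]) = [3, 1-2i, -1, 1+2i]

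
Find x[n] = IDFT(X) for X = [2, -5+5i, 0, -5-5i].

x[n] = (1/4) Σ(k=0 to 3) X[k] · e^(2πikn/4)

Computing each x[n]:
x[0] = -2
x[1] = -2
x[2] = 3
x[3] = 3

x = [-2, -2, 3, 3]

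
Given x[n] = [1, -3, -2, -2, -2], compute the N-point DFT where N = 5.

X[k] = Σ(n=0 to 4) x[n] · ω_5^(nk)
where ω_5 = e^(-2πi/5)

Computing each X[k]:
X[0] = -8
X[1] = 2.6910+0.9511i
X[2] = 3.8090+0.5878i
X[3] = 3.8090-0.5878i
X[4] = 2.6910-0.9511i

X = [-8, 2.6910+0.9511i, 3.8090+0.5878i, 3.8090-0.5878i, 2.6910-0.9511i]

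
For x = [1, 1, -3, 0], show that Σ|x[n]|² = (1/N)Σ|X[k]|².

Time domain:
Σ|x[n]|² = |1|² + |1|² + |-3|² + |0|² = 11.0000

Frequency domain:
(1/4)Σ|X[k]|² = (1/4)(|-1|² + |4-1i|² + |-3|² + |4+1i|²) = (1/4)·44.0000 = 11.0000

Both sides agree, confirming Parseval's theorem.

Σ|x[n]|² = (1/N)Σ|X[k]|² = 11.0000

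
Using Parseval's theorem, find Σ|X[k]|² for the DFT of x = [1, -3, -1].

Parseval: Σ|x[n]|² = (1/N)Σ|X[k]|², so Σ|X[k]|² = N·Σ|x[n]|² = 3·11.0000

Σ|X[k]|² = N·Σ|x[n]|² = 3·11.0000 = 33.0000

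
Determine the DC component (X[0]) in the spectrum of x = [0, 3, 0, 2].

X[0] = Σ(n=0 to 3) x[n] · ω_4^0 = Σ x[n]
= (0) + (3) + (0) + (2)

X[0] = 5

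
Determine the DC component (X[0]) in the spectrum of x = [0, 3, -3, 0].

X[0] = Σ(n=0 to 3) x[n] · ω_4^0 = Σ x[n]
= (0) + (3) + (-3) + (0)

X[0] = 0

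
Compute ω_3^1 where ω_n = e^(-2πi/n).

ω_3^1 = e^(-2πi·1/3)
= cos(-2π·1/3) + i·sin(-2π·1/3)
= cos(-2π/3) + i·sin(-2π/3)

ω_3^1 = cos(-2π/3) + i·sin(-2π/3) = -0.5000-0.8660i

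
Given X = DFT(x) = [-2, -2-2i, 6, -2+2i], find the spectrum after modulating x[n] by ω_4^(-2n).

Modulation property: DFT(ω_4^(-2n)·x[n]) = X[(k-2) mod 4], so circularly shift X by 2 positions.

X[k-2] = [6, -2+2i, -2, -2-2i]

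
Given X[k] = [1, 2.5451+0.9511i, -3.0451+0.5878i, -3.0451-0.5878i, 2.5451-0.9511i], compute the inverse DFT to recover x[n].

x[n] = (1/5) Σ(k=0 to 4) X[k] · e^(2πikn/5)

Computing each x[n]:
x[0] = 0
x[1] = 1
x[2] = -1
x[3] = -1
x[4] = 2

x = [0, 1, -1, -1, 2]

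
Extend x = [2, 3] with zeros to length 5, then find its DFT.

Original 2-point DFT: [5, -1]
Zero-padded 5-point DFT provides frequency interpolation.

DFT_5([x, 0, ...]) = [5, 2.9271-2.8532i, -0.4271-1.7634i, -0.4271+1.7634i, 2.9271+2.8532i]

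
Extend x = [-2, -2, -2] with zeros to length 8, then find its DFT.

Original 3-point DFT: [-6, 0, 0]
Zero-padded 8-point DFT provides frequency interpolation.

DFT_8([x, 0, ...]) = [-6, -3.4142+3.4142i, 2i, -0.5858-0.5858i, -2, -0.5858+0.5858i, -2i, -3.4142-3.4142i]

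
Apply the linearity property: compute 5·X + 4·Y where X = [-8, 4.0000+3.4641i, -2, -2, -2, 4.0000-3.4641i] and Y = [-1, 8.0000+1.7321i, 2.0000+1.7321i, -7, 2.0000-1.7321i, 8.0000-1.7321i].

By linearity: DFT(5x + 4y) = 5·DFT(x) + 4·DFT(y)
= 5·[-8, 4.0000+3.4641i, -2, -2, -2, 4.0000-3.4641i] + 4·[-1, 8.0000+1.7321i, 2.0000+1.7321i, -7, 2.0000-1.7321i, 8.0000-1.7321i]

Computing element-wise:
Z[0] = 5·(-8) + 4·(-1) = -44
Z[1] = 5·(4.0000+3.4641i) + 4·(8.0000+1.7321i) = 52.0000+24.2489i
Z[2] = 5·(-2) + 4·(2.0000+1.7321i) = -2.0000+6.9284i
Z[3] = 5·(-2) + 4·(-7) = -38
Z[4] = 5·(-2) + 4·(2.0000-1.7321i) = -2.0000-6.9284i
Z[5] = 5·(4.0000-3.4641i) + 4·(8.0000-1.7321i) = 52.0000-24.2489i

DFT(5x + 4y) = 5·X + 4·Y = [-44, 52.0000+24.2489i, -2.0000+6.9284i, -38, -2.0000-6.9284i, 52.0000-24.2489i]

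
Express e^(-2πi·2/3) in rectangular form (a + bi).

ω_3^2 = e^(-2πi·2/3)
= cos(-2π·2/3) + i·sin(-2π·2/3)
= cos(-4π/3) + i·sin(-4π/3)

ω_3^2 = cos(-4π/3) + i·sin(-4π/3) = -0.5000+0.8660i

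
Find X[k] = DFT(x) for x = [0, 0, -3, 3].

X[k] = Σ(n=0 to 3) x[n] · ω_4^(nk)
where ω_4 = e^(-2πi/4)

Computing each X[k]:
X[0] = 0
X[1] = 3+3i
X[2] = -6
X[3] = 3-3i

X = [0, 3+3i, -6, 3-3i]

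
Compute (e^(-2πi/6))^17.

Since ω_6^6 = 1, powers reduce modulo 6.
17 mod 6 = 5
So ω_6^17 = ω_6^5 = e^(-2πi·5/6)

ω_6^17 = ω_6^5 = 0.5000+0.8660i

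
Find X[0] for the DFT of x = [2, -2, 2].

X[0] = Σ(n=0 to 2) x[n] · ω_3^0 = Σ x[n]
= (2) + (-2) + (2)

X[0] = 2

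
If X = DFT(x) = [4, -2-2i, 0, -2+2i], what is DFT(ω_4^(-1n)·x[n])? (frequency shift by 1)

Modulation property: DFT(ω_4^(-1n)·x[n]) = X[(k-1) mod 4], so circularly shift X by 1 positions.

X[k-1] = [-2+2i, 4, -2-2i, 0]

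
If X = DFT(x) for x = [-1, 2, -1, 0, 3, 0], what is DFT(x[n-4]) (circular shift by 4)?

Time shift by 4: X_shifted[k] = ω_6^(4k) · X[k]
Shifted x = [-1, 0, 3, 0, -1, 2]

DFT(x[n-4]) = [3, -1.0000-1.7321i, -3.0000+5.1962i, -1, -3.0000-5.1962i, -1.0000+1.7321i]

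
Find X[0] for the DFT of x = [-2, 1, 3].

X[0] = Σ(n=0 to 2) x[n] · ω_3^0 = Σ x[n]
= (-2) + (1) + (3)

X[0] = 2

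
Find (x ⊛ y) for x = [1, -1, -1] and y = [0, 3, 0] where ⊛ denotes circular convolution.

(x ⊛ y)[n] = Σ(m=0 to 2) x[m] · y[(n-m) mod 3]

Computing each output sample:
(x ⊛ y)[0] = -3
(x ⊛ y)[1] = 3
(x ⊛ y)[2] = -3

x ⊛ y = [-3, 3, -3]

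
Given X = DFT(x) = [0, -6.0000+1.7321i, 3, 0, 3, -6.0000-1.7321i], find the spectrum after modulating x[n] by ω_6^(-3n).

Modulation property: DFT(ω_6^(-3n)·x[n]) = X[(k-3) mod 6], so circularly shift X by 3 positions.

X[k-3] = [0, 3, -6.0000-1.7321i, 0, -6.0000+1.7321i, 3]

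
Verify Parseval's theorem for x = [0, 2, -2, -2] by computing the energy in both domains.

Time domain:
Σ|x[n]|² = |0|² + |2|² + |-2|² + |-2|² = 12.0000

Frequency domain:
(1/4)Σ|X[k]|² = (1/4)(|-2|² + |2-4i|² + |-2|² + |2+4i|²) = (1/4)·48.0000 = 12.0000

Both sides agree, confirming Parseval's theorem.

Σ|x[n]|² = (1/N)Σ|X[k]|² = 12.0000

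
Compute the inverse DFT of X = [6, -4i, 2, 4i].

x[n] = (1/4) Σ(k=0 to 3) X[k] · e^(2πikn/4)

Computing each x[n]:
x[0] = 2
x[1] = 3
x[2] = 2
x[3] = -1

x = [2, 3, 2, -1]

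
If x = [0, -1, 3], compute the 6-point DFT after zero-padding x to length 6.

Original 3-point DFT: [2, -1.0000+3.4641i, -1.0000-3.4641i]
Zero-padded 6-point DFT provides frequency interpolation.

DFT_6([x, 0, ...]) = [2, -2.0000-1.7321i, -1.0000+3.4641i, 4, -1.0000-3.4641i, -2.0000+1.7321i]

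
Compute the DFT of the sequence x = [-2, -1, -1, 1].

X[k] = Σ(n=0 to 3) x[n] · ω_4^(nk)
where ω_4 = e^(-2πi/4)

Computing each X[k]:
X[0] = -3
X[1] = -1+2i
X[2] = -3
X[3] = -1-2i

X = [-3, -1+2i, -3, -1-2i]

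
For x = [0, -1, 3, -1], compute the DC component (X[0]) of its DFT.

X[0] = Σ(n=0 to 3) x[n] · ω_4^0 = Σ x[n]
= (0) + (-1) + (3) + (-1)

X[0] = 1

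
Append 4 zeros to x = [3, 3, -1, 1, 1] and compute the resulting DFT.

Original 5-point DFT: [7, 4.2361-0.7265i, -0.2361-3.0777i, -0.2361+3.0777i, 4.2361+0.7265i]
Zero-padded 9-point DFT provides frequency interpolation.

DFT_9([x, 0, ...]) = [7, 3.6848-2.1516i, 4.7267-1.1036i, 2.5000-4.3301i, -0.9115-1.5501i, -0.9115+1.5501i, 2.5000+4.3301i, 4.7267+1.1036i, 3.6848+2.1516i]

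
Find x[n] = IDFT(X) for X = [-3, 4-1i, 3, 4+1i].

x[n] = (1/4) Σ(k=0 to 3) X[k] · e^(2πikn/4)

Computing each x[n]:
x[0] = 2
x[1] = -1
x[2] = -2
x[3] = -2

x = [2, -1, -2, -2]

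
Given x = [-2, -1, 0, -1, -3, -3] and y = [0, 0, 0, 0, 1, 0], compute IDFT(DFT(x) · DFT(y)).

(x ⊛ y)[n] = Σ(m=0 to 5) x[m] · y[(n-m) mod 6]

Computing each output sample:
(x ⊛ y)[0] = 0
(x ⊛ y)[1] = -1
(x ⊛ y)[2] = -3
(x ⊛ y)[3] = -3
(x ⊛ y)[4] = -2
(x ⊛ y)[5] = -1

x ⊛ y = [0, -1, -3, -3, -2, -1]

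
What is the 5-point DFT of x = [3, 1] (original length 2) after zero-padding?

Original 2-point DFT: [4, 2]
Zero-padded 5-point DFT provides frequency interpolation.

DFT_5([x, 0, ...]) = [4, 3.3090-0.9511i, 2.1910-0.5878i, 2.1910+0.5878i, 3.3090+0.9511i]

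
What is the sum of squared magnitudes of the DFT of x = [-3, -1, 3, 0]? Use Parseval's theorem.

Parseval: Σ|x[n]|² = (1/N)Σ|X[k]|², so Σ|X[k]|² = N·Σ|x[n]|² = 4·19.0000

Σ|X[k]|² = N·Σ|x[n]|² = 4·19.0000 = 76.0000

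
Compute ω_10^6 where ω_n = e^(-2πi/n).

ω_10^6 = e^(-2πi·6/10)
= cos(-2π·6/10) + i·sin(-2π·6/10)
= cos(-12π/10) + i·sin(-12π/10)

ω_10^6 = cos(-12π/10) + i·sin(-12π/10) = -0.8090+0.5878i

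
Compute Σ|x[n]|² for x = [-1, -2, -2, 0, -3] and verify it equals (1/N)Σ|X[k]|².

Time domain:
Σ|x[n]|² = |-1|² + |-2|² + |-2|² + |0|² + |-3|² = 18.0000

Frequency domain:
(1/5)Σ|X[k]|² = (1/5)(|-8|² + |-0.9271+0.2245i|² + |2.4271-2.4899i|² + |2.4271+2.4899i|² + |-0.9271-0.2245i|²) = (1/5)·90.0000 = 18.0000

Both sides agree, confirming Parseval's theorem.

Σ|x[n]|² = (1/N)Σ|X[k]|² = 18.0000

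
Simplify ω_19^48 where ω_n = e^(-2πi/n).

Since ω_19^19 = 1, powers reduce modulo 19.
48 mod 19 = 10
So ω_19^48 = ω_19^10 = e^(-2πi·10/19)

ω_19^48 = ω_19^10 = -0.9864+0.1646i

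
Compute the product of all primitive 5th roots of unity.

The primitive 5th roots of unity are ω_5^k for k coprime to 5: k ∈ {1, 2, 3, 4}
Their product equals the constant term of the cyclotomic polynomial Φ_5(x) up to sign.
For n ≥ 3, the product of all primitive nth roots of unity is 1. (For n=1 it is 1; for n=2 it is -1.)

1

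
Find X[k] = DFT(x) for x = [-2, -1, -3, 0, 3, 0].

X[k] = Σ(n=0 to 5) x[n] · ω_6^(nk)
where ω_6 = e^(-2πi/6)

Computing each X[k]:
X[0] = -3
X[1] = -2.5000+6.0622i
X[2] = -1.5000-4.3301i
X[3] = -1
X[4] = -1.5000+4.3301i
X[5] = -2.5000-6.0622i

X = [-3, -2.5000+6.0622i, -1.5000-4.3301i, -1, -1.5000+4.3301i, -2.5000-6.0622i]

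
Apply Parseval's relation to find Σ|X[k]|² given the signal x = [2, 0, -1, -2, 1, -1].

Parseval: Σ|x[n]|² = (1/N)Σ|X[k]|², so Σ|X[k]|² = N·Σ|x[n]|² = 6·11.0000

Σ|X[k]|² = N·Σ|x[n]|² = 6·11.0000 = 66.0000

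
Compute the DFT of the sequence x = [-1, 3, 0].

X[k] = Σ(n=0 to 2) x[n] · ω_3^(nk)
where ω_3 = e^(-2πi/3)

Computing each X[k]:
X[0] = 2
X[1] = -2.5000-2.5981i
X[2] = -2.5000+2.5981i

X = [2, -2.5000-2.5981i, -2.5000+2.5981i]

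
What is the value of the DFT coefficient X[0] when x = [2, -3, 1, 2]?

X[0] = Σ(n=0 to 3) x[n] · ω_4^0 = Σ x[n]
= (2) + (-3) + (1) + (2)

X[0] = 2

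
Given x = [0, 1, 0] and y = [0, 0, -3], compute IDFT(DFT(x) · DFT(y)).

(x ⊛ y)[n] = Σ(m=0 to 2) x[m] · y[(n-m) mod 3]

Computing each output sample:
(x ⊛ y)[0] = -3
(x ⊛ y)[1] = 0
(x ⊛ y)[2] = 0

x ⊛ y = [-3, 0, 0]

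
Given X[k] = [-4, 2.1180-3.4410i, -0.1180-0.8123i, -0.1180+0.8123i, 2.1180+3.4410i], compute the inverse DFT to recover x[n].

x[n] = (1/5) Σ(k=0 to 4) X[k] · e^(2πikn/5)

Computing each x[n]:
x[0] = 0
x[1] = 1
x[2] = -1
x[3] = -2
x[4] = -2

x = [0, 1, -1, -2, -2]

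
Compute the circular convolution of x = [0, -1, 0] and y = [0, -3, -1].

(x ⊛ y)[n] = Σ(m=0 to 2) x[m] · y[(n-m) mod 3]

Computing each output sample:
(x ⊛ y)[0] = 1
(x ⊛ y)[1] = 0
(x ⊛ y)[2] = 3

x ⊛ y = [1, 0, 3]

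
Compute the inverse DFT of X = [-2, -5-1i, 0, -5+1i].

x[n] = (1/4) Σ(k=0 to 3) X[k] · e^(2πikn/4)

Computing each x[n]:
x[0] = -3
x[1] = 0
x[2] = 2
x[3] = -1

x = [-3, 0, 2, -1]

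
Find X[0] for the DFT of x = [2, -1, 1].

X[0] = Σ(n=0 to 2) x[n] · ω_3^0 = Σ x[n]
= (2) + (-1) + (1)

X[0] = 2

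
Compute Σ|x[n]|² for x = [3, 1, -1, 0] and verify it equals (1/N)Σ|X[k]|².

Time domain:
Σ|x[n]|² = |3|² + |1|² + |-1|² + |0|² = 11.0000

Frequency domain:
(1/4)Σ|X[k]|² = (1/4)(|3|² + |4-1i|² + |1|² + |4+1i|²) = (1/4)·44.0000 = 11.0000

Both sides agree, confirming Parseval's theorem.

Σ|x[n]|² = (1/N)Σ|X[k]|² = 11.0000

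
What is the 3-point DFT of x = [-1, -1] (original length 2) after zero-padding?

Original 2-point DFT: [-2, 0]
Zero-padded 3-point DFT provides frequency interpolation.

DFT_3([x, 0, ...]) = [-2, -0.5000+0.8660i, -0.5000-0.8660i]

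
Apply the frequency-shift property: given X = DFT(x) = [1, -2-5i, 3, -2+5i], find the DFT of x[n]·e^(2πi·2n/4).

Modulation property: DFT(ω_4^(-2n)·x[n]) = X[(k-2) mod 4], so circularly shift X by 2 positions.

X[k-2] = [3, -2+5i, 1, -2-5i]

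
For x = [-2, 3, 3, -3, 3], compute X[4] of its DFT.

X[4] = Σ(n=0 to 4) x[n] · ω_5^(4n) where ω_5 = e^(-2πi/5)
= (-2)·ω_5^0 + (3)·ω_5^4 + (3)·ω_5^8 + (-3)·ω_5^12 + (3)·ω_5^16

X[4] = -0.1459+3.5267i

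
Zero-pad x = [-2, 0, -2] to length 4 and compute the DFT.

Original 3-point DFT: [-4, -1.0000-1.7321i, -1.0000+1.7321i]
Zero-padded 4-point DFT provides frequency interpolation.

DFT_4([x, 0, ...]) = [-4, 0, -4, 0]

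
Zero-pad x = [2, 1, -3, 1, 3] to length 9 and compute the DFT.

Original 5-point DFT: [4, 4.8541+4.2533i, -1.8541-2.6287i, -1.8541+2.6287i, 4.8541-4.2533i]
Zero-padded 9-point DFT provides frequency interpolation.

DFT_9([x, 0, ...]) = [4, -1.0740+0.4195i, 6.7909+2.8356i, 2.5000-6.0622i, -1.2169-0.1820i, -1.2169+0.1820i, 2.5000+6.0622i, 6.7909-2.8356i, -1.0740-0.4195i]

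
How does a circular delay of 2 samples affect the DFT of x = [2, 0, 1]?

Time shift by 2: X_shifted[k] = ω_3^(2k) · X[k]
Shifted x = [0, 1, 2]

DFT(x[n-2]) = [3, -1.5000+0.8660i, -1.5000-0.8660i]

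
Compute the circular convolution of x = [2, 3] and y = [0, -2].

(x ⊛ y)[n] = Σ(m=0 to 1) x[m] · y[(n-m) mod 2]

Computing each output sample:
(x ⊛ y)[0] = -6
(x ⊛ y)[1] = -4

x ⊛ y = [-6, -4]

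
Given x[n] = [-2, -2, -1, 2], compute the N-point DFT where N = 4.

X[k] = Σ(n=0 to 3) x[n] · ω_4^(nk)
where ω_4 = e^(-2πi/4)

Computing each X[k]:
X[0] = -3
X[1] = -1+4i
X[2] = -3
X[3] = -1-4i

X = [-3, -1+4i, -3, -1-4i]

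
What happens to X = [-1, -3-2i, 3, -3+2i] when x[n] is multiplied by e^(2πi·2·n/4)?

Modulation property: DFT(ω_4^(-2n)·x[n]) = X[(k-2) mod 4], so circularly shift X by 2 positions.

X[k-2] = [3, -3+2i, -1, -3-2i]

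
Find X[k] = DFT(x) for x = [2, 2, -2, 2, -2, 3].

X[k] = Σ(n=0 to 5) x[n] · ω_6^(nk)
where ω_6 = e^(-2πi/6)

Computing each X[k]:
X[0] = 5
X[1] = 4.5000+0.8660i
X[2] = 3.5000+0.8660i
X[3] = -9
X[4] = 3.5000-0.8660i
X[5] = 4.5000-0.8660i

X = [5, 4.5000+0.8660i, 3.5000+0.8660i, -9, 3.5000-0.8660i, 4.5000-0.8660i]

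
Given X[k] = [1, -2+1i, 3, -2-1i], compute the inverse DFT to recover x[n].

x[n] = (1/4) Σ(k=0 to 3) X[k] · e^(2πikn/4)

Computing each x[n]:
x[0] = 0
x[1] = -1
x[2] = 2
x[3] = 0

x = [0, -1, 2, 0]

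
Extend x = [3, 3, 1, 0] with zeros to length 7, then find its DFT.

Original 4-point DFT: [7, 2-3i, 1, 2+3i]
Zero-padded 7-point DFT provides frequency interpolation.

DFT_7([x, 0, ...]) = [7, 4.6479-3.3204i, 1.4315-2.4909i, 0.9206-0.5198i, 0.9206+0.5198i, 1.4315+2.4909i, 4.6479+3.3204i]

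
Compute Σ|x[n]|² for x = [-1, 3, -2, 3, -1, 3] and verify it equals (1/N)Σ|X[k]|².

Time domain:
Σ|x[n]|² = |-1|² + |3|² + |-2|² + |3|² + |-1|² + |3|² = 33.0000

Frequency domain:
(1/6)Σ|X[k]|² = (1/6)(|5|² + |0.5000+0.8660i|² + |0.5000-0.8660i|² + |-13|² + |0.5000+0.8660i|² + |0.5000-0.8660i|²) = (1/6)·198.0000 = 33.0000

Both sides agree, confirming Parseval's theorem.

Σ|x[n]|² = (1/N)Σ|X[k]|² = 33.0000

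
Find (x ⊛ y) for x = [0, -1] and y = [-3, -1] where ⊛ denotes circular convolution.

(x ⊛ y)[n] = Σ(m=0 to 1) x[m] · y[(n-m) mod 2]

Computing each output sample:
(x ⊛ y)[0] = 1
(x ⊛ y)[1] = 3

x ⊛ y = [1, 3]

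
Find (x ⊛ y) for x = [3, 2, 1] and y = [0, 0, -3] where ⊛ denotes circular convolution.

(x ⊛ y)[n] = Σ(m=0 to 2) x[m] · y[(n-m) mod 3]

Computing each output sample:
(x ⊛ y)[0] = -6
(x ⊛ y)[1] = -3
(x ⊛ y)[2] = -9

x ⊛ y = [-6, -3, -9]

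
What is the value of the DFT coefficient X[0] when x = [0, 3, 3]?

X[0] = Σ(n=0 to 2) x[n] · ω_3^0 = Σ x[n]
= (0) + (3) + (3)

X[0] = 6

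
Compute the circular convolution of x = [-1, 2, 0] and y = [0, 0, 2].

(x ⊛ y)[n] = Σ(m=0 to 2) x[m] · y[(n-m) mod 3]

Computing each output sample:
(x ⊛ y)[0] = 4
(x ⊛ y)[1] = 0
(x ⊛ y)[2] = -2

x ⊛ y = [4, 0, -2]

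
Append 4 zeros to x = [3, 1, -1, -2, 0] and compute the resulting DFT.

Original 5-point DFT: [1, 5.7361-1.5388i, 1.2639+0.3633i, 1.2639-0.3633i, 5.7361+1.5388i]
Zero-padded 9-point DFT provides frequency interpolation.

DFT_9([x, 0, ...]) = [1, 4.5924+2.0741i, 5.1133-2.3748i, 1.0000-1.7321i, 2.2943+0.7472i, 2.2943-0.7472i, 1.0000+1.7321i, 5.1133+2.3748i, 4.5924-2.0741i]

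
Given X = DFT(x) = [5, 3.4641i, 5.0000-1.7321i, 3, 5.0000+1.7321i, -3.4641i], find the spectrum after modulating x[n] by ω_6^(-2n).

Modulation property: DFT(ω_6^(-2n)·x[n]) = X[(k-2) mod 6], so circularly shift X by 2 positions.

X[k-2] = [5.0000+1.7321i, -3.4641i, 5, 3.4641i, 5.0000-1.7321i, 3]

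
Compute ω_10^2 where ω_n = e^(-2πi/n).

ω_10^2 = e^(-2πi·2/10)
= cos(-2π·2/10) + i·sin(-2π·2/10)
= cos(-4π/10) + i·sin(-4π/10)

ω_10^2 = cos(-4π/10) + i·sin(-4π/10) = 0.3090-0.9511i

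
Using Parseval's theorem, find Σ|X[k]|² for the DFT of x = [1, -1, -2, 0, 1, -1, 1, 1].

Parseval: Σ|x[n]|² = (1/N)Σ|X[k]|², so Σ|X[k]|² = N·Σ|x[n]|² = 8·10.0000

Σ|X[k]|² = N·Σ|x[n]|² = 8·10.0000 = 80.0000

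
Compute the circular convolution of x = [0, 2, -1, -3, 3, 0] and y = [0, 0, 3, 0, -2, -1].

(x ⊛ y)[n] = Σ(m=0 to 5) x[m] · y[(n-m) mod 6]

Computing each output sample:
(x ⊛ y)[0] = 9
(x ⊛ y)[1] = 7
(x ⊛ y)[2] = -3
(x ⊛ y)[3] = 3
(x ⊛ y)[4] = -3
(x ⊛ y)[5] = -13

x ⊛ y = [9, 7, -3, 3, -3, -13]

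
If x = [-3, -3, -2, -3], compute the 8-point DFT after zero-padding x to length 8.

Original 4-point DFT: [-11, -1, 1, -1]
Zero-padded 8-point DFT provides frequency interpolation.

DFT_8([x, 0, ...]) = [-11, -3.0000+6.2426i, -1, -3.0000+2.2426i, 1, -3.0000-2.2426i, -1, -3.0000-6.2426i]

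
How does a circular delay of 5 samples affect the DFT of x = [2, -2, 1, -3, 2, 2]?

Time shift by 5: X_shifted[k] = ω_6^(5k) · X[k]
Shifted x = [-2, 1, -3, 2, 2, 2]

DFT(x[n-5]) = [2, -2.0000+5.1962i, -1.0000-3.4641i, -8, -1.0000+3.4641i, -2.0000-5.1962i]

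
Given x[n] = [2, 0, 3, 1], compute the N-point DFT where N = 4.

X[k] = Σ(n=0 to 3) x[n] · ω_4^(nk)
where ω_4 = e^(-2πi/4)

Computing each X[k]:
X[0] = 6
X[1] = -1+1i
X[2] = 4
X[3] = -1-1i

X = [6, -1+1i, 4, -1-1i]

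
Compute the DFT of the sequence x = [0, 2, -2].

X[k] = Σ(n=0 to 2) x[n] · ω_3^(nk)
where ω_3 = e^(-2πi/3)

Computing each X[k]:
X[0] = 0
X[1] = -3.4641i
X[2] = 3.4641i

X = [0, -3.4641i, 3.4641i]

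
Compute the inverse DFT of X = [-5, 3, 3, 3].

x[n] = (1/4) Σ(k=0 to 3) X[k] · e^(2πikn/4)

Computing each x[n]:
x[0] = 1
x[1] = -2
x[2] = -2
x[3] = -2

x = [1, -2, -2, -2]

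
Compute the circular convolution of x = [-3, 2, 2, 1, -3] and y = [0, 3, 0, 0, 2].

(x ⊛ y)[n] = Σ(m=0 to 4) x[m] · y[(n-m) mod 5]

Computing each output sample:
(x ⊛ y)[0] = -5
(x ⊛ y)[1] = -5
(x ⊛ y)[2] = 8
(x ⊛ y)[3] = 0
(x ⊛ y)[4] = -3

x ⊛ y = [-5, -5, 8, 0, -3]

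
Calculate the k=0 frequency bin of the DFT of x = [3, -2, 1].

X[0] = Σ(n=0 to 2) x[n] · ω_3^0 = Σ x[n]
= (3) + (-2) + (1)

X[0] = 2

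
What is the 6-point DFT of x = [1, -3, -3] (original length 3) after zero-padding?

Original 3-point DFT: [-5, 4, 4]
Zero-padded 6-point DFT provides frequency interpolation.

DFT_6([x, 0, ...]) = [-5, 1.0000+5.1962i, 4, 1, 4, 1.0000-5.1962i]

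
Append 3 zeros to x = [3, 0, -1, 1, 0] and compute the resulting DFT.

Original 5-point DFT: [3, 3.0000+1.1756i, 3.0000-1.9021i, 3.0000+1.9021i, 3.0000-1.1756i]
Zero-padded 8-point DFT provides frequency interpolation.

DFT_8([x, 0, ...]) = [3, 2.2929+0.2929i, 4+1i, 3.7071-1.7071i, 1, 3.7071+1.7071i, 4-1i, 2.2929-0.2929i]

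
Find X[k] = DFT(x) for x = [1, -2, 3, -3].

X[k] = Σ(n=0 to 3) x[n] · ω_4^(nk)
where ω_4 = e^(-2πi/4)

Computing each X[k]:
X[0] = -1
X[1] = -2-1i
X[2] = 9
X[3] = -2+1i

X = [-1, -2-1i, 9, -2+1i]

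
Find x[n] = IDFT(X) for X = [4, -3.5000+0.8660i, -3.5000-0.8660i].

x[n] = (1/3) Σ(k=0 to 2) X[k] · e^(2πikn/3)

Computing each x[n]:
x[0] = -1
x[1] = 2
x[2] = 3

x = [-1, 2, 3]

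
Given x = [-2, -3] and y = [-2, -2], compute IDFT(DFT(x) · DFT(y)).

(x ⊛ y)[n] = Σ(m=0 to 1) x[m] · y[(n-m) mod 2]

Computing each output sample:
(x ⊛ y)[0] = 10
(x ⊛ y)[1] = 10

x ⊛ y = [10, 10]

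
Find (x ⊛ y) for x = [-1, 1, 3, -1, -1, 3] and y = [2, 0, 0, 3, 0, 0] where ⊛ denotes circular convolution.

(x ⊛ y)[n] = Σ(m=0 to 5) x[m] · y[(n-m) mod 6]

Computing each output sample:
(x ⊛ y)[0] = -5
(x ⊛ y)[1] = -1
(x ⊛ y)[2] = 15
(x ⊛ y)[3] = -5
(x ⊛ y)[4] = 1
(x ⊛ y)[5] = 15

x ⊛ y = [-5, -1, 15, -5, 1, 15]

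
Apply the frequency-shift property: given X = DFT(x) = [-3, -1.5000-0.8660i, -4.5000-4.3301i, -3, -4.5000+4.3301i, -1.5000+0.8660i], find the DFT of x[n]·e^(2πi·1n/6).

Modulation property: DFT(ω_6^(-1n)·x[n]) = X[(k-1) mod 6], so circularly shift X by 1 positions.

X[k-1] = [-1.5000+0.8660i, -3, -1.5000-0.8660i, -4.5000-4.3301i, -3, -4.5000+4.3301i]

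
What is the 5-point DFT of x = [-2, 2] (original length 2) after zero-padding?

Original 2-point DFT: [0, -4]
Zero-padded 5-point DFT provides frequency interpolation.

DFT_5([x, 0, ...]) = [0, -1.3820-1.9021i, -3.6180-1.1756i, -3.6180+1.1756i, -1.3820+1.9021i]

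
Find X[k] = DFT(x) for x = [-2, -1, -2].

X[k] = Σ(n=0 to 2) x[n] · ω_3^(nk)
where ω_3 = e^(-2πi/3)

Computing each X[k]:
X[0] = -5
X[1] = -0.5000-0.8660i
X[2] = -0.5000+0.8660i

X = [-5, -0.5000-0.8660i, -0.5000+0.8660i]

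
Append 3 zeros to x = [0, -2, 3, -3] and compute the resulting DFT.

Original 4-point DFT: [-2, -3-1i, 8, -3+1i]
Zero-padded 7-point DFT provides frequency interpolation.

DFT_7([x, 0, ...]) = [-2, 0.7884-0.0595i, -4.1283+0.9060i, 4.3400+6.1380i, 4.3400-6.1380i, -4.1283-0.9060i, 0.7884+0.0595i]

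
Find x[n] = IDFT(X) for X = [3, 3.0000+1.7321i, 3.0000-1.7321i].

x[n] = (1/3) Σ(k=0 to 2) X[k] · e^(2πikn/3)

Computing each x[n]:
x[0] = 3
x[1] = -1
x[2] = 1

x = [3, -1, 1]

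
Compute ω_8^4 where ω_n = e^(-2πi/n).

ω_8^4 = e^(-2πi·4/8)
= cos(-2π·4/8) + i·sin(-2π·4/8)
= cos(-8π/8) + i·sin(-8π/8)

ω_8^4 = cos(-8π/8) + i·sin(-8π/8) = -1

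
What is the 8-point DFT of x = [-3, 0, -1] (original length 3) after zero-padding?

Original 3-point DFT: [-4, -2.5000-0.8660i, -2.5000+0.8660i]
Zero-padded 8-point DFT provides frequency interpolation.

DFT_8([x, 0, ...]) = [-4, -3+1i, -2, -3-1i, -4, -3+1i, -2, -3-1i]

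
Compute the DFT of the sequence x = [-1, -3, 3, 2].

X[k] = Σ(n=0 to 3) x[n] · ω_4^(nk)
where ω_4 = e^(-2πi/4)

Computing each X[k]:
X[0] = 1
X[1] = -4+5i
X[2] = 3
X[3] = -4-5i

X = [1, -4+5i, 3, -4-5i]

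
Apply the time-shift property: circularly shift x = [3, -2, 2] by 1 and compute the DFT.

Time shift by 1: X_shifted[k] = ω_3^(1k) · X[k]
Shifted x = [2, 3, -2]

DFT(x[n-1]) = [3, 1.5000-4.3301i, 1.5000+4.3301i]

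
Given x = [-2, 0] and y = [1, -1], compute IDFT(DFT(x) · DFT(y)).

(x ⊛ y)[n] = Σ(m=0 to 1) x[m] · y[(n-m) mod 2]

Computing each output sample:
(x ⊛ y)[0] = -2
(x ⊛ y)[1] = 2

x ⊛ y = [-2, 2]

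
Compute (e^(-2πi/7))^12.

Since ω_7^7 = 1, powers reduce modulo 7.
12 mod 7 = 5
So ω_7^12 = ω_7^5 = e^(-2πi·5/7)

ω_7^12 = ω_7^5 = -0.2225+0.9749i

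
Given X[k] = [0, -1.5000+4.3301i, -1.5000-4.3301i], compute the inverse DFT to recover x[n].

x[n] = (1/3) Σ(k=0 to 2) X[k] · e^(2πikn/3)

Computing each x[n]:
x[0] = -1
x[1] = -2
x[2] = 3

x = [-1, -2, 3]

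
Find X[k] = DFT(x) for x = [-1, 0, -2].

X[k] = Σ(n=0 to 2) x[n] · ω_3^(nk)
where ω_3 = e^(-2πi/3)

Computing each X[k]:
X[0] = -3
X[1] = -1.7321i
X[2] = 1.7321i

X = [-3, -1.7321i, 1.7321i]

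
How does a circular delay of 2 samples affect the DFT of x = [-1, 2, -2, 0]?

Time shift by 2: X_shifted[k] = ω_4^(2k) · X[k]
Shifted x = [-2, 0, -1, 2]

DFT(x[n-2]) = [-1, -1+2i, -5, -1-2i]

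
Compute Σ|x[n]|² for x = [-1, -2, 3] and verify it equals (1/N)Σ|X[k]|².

Time domain:
Σ|x[n]|² = |-1|² + |-2|² + |3|² = 14.0000

Frequency domain:
(1/3)Σ|X[k]|² = (1/3)(|0|² + |-1.5000+4.3301i|² + |-1.5000-4.3301i|²) = (1/3)·42.0000 = 14.0000

Both sides agree, confirming Parseval's theorem.

Σ|x[n]|² = (1/N)Σ|X[k]|² = 14.0000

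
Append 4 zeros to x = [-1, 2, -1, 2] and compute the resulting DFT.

Original 4-point DFT: [2, 0, -6, 0]
Zero-padded 8-point DFT provides frequency interpolation.

DFT_8([x, 0, ...]) = [2, -1.0000-1.8284i, 0, -1.0000-3.8284i, -6, -1.0000+3.8284i, 0, -1.0000+1.8284i]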